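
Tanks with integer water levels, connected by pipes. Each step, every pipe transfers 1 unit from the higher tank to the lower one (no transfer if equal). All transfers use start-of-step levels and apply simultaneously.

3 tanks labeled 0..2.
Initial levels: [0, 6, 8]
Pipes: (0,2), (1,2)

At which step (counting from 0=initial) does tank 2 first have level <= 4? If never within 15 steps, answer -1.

Answer: 5

Derivation:
Step 1: flows [2->0,2->1] -> levels [1 7 6]
Step 2: flows [2->0,1->2] -> levels [2 6 6]
Step 3: flows [2->0,1=2] -> levels [3 6 5]
Step 4: flows [2->0,1->2] -> levels [4 5 5]
Step 5: flows [2->0,1=2] -> levels [5 5 4]
Tank 2 first reaches <=4 at step 5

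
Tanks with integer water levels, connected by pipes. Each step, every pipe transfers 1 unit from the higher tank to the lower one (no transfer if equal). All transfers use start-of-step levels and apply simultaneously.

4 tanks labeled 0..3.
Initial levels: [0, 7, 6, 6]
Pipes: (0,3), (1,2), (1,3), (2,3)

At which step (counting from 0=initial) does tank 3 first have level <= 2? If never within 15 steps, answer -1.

Answer: -1

Derivation:
Step 1: flows [3->0,1->2,1->3,2=3] -> levels [1 5 7 6]
Step 2: flows [3->0,2->1,3->1,2->3] -> levels [2 7 5 5]
Step 3: flows [3->0,1->2,1->3,2=3] -> levels [3 5 6 5]
Step 4: flows [3->0,2->1,1=3,2->3] -> levels [4 6 4 5]
Step 5: flows [3->0,1->2,1->3,3->2] -> levels [5 4 6 4]
Step 6: flows [0->3,2->1,1=3,2->3] -> levels [4 5 4 6]
Step 7: flows [3->0,1->2,3->1,3->2] -> levels [5 5 6 3]
Step 8: flows [0->3,2->1,1->3,2->3] -> levels [4 5 4 6]
  -> period-2 cycle (repeats step 6); tank 3 never drops to <=2
Tank 3 never reaches <=2 within 15 steps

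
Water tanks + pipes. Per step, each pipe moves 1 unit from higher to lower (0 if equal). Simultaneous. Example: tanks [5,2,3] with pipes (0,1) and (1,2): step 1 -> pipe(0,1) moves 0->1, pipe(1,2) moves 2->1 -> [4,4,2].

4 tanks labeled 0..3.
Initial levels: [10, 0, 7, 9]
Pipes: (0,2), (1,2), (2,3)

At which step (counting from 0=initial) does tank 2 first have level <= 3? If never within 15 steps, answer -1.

Answer: -1

Derivation:
Step 1: flows [0->2,2->1,3->2] -> levels [9 1 8 8]
Step 2: flows [0->2,2->1,2=3] -> levels [8 2 8 8]
Step 3: flows [0=2,2->1,2=3] -> levels [8 3 7 8]
Step 4: flows [0->2,2->1,3->2] -> levels [7 4 8 7]
Step 5: flows [2->0,2->1,2->3] -> levels [8 5 5 8]
Step 6: flows [0->2,1=2,3->2] -> levels [7 5 7 7]
Step 7: flows [0=2,2->1,2=3] -> levels [7 6 6 7]
Step 8: flows [0->2,1=2,3->2] -> levels [6 6 8 6]
Step 9: flows [2->0,2->1,2->3] -> levels [7 7 5 7]
Step 10: flows [0->2,1->2,3->2] -> levels [6 6 8 6]
  -> period-2 cycle (repeats step 8); tank 2 never drops to <=3
Tank 2 never reaches <=3 within 15 steps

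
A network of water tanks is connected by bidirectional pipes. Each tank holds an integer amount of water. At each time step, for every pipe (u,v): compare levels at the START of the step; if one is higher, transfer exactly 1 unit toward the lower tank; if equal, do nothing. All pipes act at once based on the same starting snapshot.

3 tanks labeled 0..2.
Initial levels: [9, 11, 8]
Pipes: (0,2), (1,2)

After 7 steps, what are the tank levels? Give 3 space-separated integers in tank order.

Step 1: flows [0->2,1->2] -> levels [8 10 10]
Step 2: flows [2->0,1=2] -> levels [9 10 9]
Step 3: flows [0=2,1->2] -> levels [9 9 10]
Step 4: flows [2->0,2->1] -> levels [10 10 8]
Step 5: flows [0->2,1->2] -> levels [9 9 10]
  -> period-2 cycle: step 5 state = step 3 state
  -> state at step 7: (7-3) mod 2 = 0, same as step 3 -> [9 9 10]

Answer: 9 9 10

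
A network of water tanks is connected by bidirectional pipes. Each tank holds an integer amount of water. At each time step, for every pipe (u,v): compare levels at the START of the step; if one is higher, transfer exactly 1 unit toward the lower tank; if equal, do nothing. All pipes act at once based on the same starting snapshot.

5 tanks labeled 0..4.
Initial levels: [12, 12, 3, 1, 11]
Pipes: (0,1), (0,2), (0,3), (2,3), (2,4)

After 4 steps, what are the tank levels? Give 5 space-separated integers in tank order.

Step 1: flows [0=1,0->2,0->3,2->3,4->2] -> levels [10 12 4 3 10]
Step 2: flows [1->0,0->2,0->3,2->3,4->2] -> levels [9 11 5 5 9]
Step 3: flows [1->0,0->2,0->3,2=3,4->2] -> levels [8 10 7 6 8]
Step 4: flows [1->0,0->2,0->3,2->3,4->2] -> levels [7 9 8 8 7]

Answer: 7 9 8 8 7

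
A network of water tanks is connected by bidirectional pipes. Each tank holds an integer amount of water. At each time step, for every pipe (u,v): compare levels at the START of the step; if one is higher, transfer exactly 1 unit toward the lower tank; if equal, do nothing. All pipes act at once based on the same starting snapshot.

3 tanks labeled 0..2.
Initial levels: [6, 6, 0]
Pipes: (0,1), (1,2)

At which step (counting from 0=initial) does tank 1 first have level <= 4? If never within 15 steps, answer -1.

Step 1: flows [0=1,1->2] -> levels [6 5 1]
Step 2: flows [0->1,1->2] -> levels [5 5 2]
Step 3: flows [0=1,1->2] -> levels [5 4 3]
Tank 1 first reaches <=4 at step 3

Answer: 3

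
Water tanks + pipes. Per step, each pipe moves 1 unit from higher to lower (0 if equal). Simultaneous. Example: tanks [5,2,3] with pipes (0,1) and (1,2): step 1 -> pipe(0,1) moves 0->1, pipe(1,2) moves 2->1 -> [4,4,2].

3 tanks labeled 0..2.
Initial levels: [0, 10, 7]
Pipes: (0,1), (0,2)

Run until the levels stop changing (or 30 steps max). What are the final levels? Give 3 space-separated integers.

Answer: 7 5 5

Derivation:
Step 1: flows [1->0,2->0] -> levels [2 9 6]
Step 2: flows [1->0,2->0] -> levels [4 8 5]
Step 3: flows [1->0,2->0] -> levels [6 7 4]
Step 4: flows [1->0,0->2] -> levels [6 6 5]
Step 5: flows [0=1,0->2] -> levels [5 6 6]
Step 6: flows [1->0,2->0] -> levels [7 5 5]
Step 7: flows [0->1,0->2] -> levels [5 6 6]
  -> period-2 cycle: step 7 state = step 5 state; never stabilizes
  -> state at step 30: (30-5) mod 2 = 1, same as step 6 -> [7 5 5]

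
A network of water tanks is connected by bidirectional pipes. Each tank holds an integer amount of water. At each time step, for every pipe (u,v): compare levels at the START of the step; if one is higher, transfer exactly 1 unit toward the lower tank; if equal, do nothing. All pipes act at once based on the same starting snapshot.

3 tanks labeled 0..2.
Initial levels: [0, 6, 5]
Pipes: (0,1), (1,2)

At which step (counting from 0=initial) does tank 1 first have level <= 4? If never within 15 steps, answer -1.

Step 1: flows [1->0,1->2] -> levels [1 4 6]
Tank 1 first reaches <=4 at step 1

Answer: 1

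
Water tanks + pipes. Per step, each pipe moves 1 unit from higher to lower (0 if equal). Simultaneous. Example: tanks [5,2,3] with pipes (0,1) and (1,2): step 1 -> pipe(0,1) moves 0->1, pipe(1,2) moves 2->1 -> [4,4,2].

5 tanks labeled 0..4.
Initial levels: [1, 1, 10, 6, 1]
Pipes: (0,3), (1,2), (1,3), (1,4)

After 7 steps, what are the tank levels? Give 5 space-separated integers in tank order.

Step 1: flows [3->0,2->1,3->1,1=4] -> levels [2 3 9 4 1]
Step 2: flows [3->0,2->1,3->1,1->4] -> levels [3 4 8 2 2]
Step 3: flows [0->3,2->1,1->3,1->4] -> levels [2 3 7 4 3]
Step 4: flows [3->0,2->1,3->1,1=4] -> levels [3 5 6 2 3]
Step 5: flows [0->3,2->1,1->3,1->4] -> levels [2 4 5 4 4]
Step 6: flows [3->0,2->1,1=3,1=4] -> levels [3 5 4 3 4]
Step 7: flows [0=3,1->2,1->3,1->4] -> levels [3 2 5 4 5]

Answer: 3 2 5 4 5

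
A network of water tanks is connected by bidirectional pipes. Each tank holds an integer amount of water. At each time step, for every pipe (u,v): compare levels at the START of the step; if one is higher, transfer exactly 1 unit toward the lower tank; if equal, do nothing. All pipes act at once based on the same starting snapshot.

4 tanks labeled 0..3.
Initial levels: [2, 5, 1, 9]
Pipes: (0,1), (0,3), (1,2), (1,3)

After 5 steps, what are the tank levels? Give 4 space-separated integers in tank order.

Answer: 4 5 4 4

Derivation:
Step 1: flows [1->0,3->0,1->2,3->1] -> levels [4 4 2 7]
Step 2: flows [0=1,3->0,1->2,3->1] -> levels [5 4 3 5]
Step 3: flows [0->1,0=3,1->2,3->1] -> levels [4 5 4 4]
Step 4: flows [1->0,0=3,1->2,1->3] -> levels [5 2 5 5]
Step 5: flows [0->1,0=3,2->1,3->1] -> levels [4 5 4 4]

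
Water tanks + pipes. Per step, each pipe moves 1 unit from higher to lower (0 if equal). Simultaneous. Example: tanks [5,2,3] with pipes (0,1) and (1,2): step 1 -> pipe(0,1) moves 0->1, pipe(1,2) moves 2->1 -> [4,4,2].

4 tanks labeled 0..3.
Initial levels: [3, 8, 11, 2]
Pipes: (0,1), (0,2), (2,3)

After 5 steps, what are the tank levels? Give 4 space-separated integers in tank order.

Step 1: flows [1->0,2->0,2->3] -> levels [5 7 9 3]
Step 2: flows [1->0,2->0,2->3] -> levels [7 6 7 4]
Step 3: flows [0->1,0=2,2->3] -> levels [6 7 6 5]
Step 4: flows [1->0,0=2,2->3] -> levels [7 6 5 6]
Step 5: flows [0->1,0->2,3->2] -> levels [5 7 7 5]

Answer: 5 7 7 5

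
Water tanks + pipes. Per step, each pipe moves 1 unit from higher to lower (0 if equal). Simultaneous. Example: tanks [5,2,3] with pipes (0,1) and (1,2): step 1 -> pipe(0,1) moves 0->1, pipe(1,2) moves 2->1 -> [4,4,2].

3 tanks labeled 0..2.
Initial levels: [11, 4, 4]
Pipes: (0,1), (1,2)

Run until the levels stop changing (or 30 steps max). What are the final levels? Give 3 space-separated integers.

Step 1: flows [0->1,1=2] -> levels [10 5 4]
Step 2: flows [0->1,1->2] -> levels [9 5 5]
Step 3: flows [0->1,1=2] -> levels [8 6 5]
Step 4: flows [0->1,1->2] -> levels [7 6 6]
Step 5: flows [0->1,1=2] -> levels [6 7 6]
Step 6: flows [1->0,1->2] -> levels [7 5 7]
Step 7: flows [0->1,2->1] -> levels [6 7 6]
  -> period-2 cycle: step 7 state = step 5 state; never stabilizes
  -> state at step 30: (30-5) mod 2 = 1, same as step 6 -> [7 5 7]

Answer: 7 5 7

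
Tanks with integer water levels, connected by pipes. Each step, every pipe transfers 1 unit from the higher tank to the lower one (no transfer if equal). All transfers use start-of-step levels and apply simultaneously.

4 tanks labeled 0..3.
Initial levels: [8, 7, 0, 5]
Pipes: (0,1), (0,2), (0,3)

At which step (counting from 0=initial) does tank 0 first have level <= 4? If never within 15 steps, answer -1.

Step 1: flows [0->1,0->2,0->3] -> levels [5 8 1 6]
Step 2: flows [1->0,0->2,3->0] -> levels [6 7 2 5]
Step 3: flows [1->0,0->2,0->3] -> levels [5 6 3 6]
Step 4: flows [1->0,0->2,3->0] -> levels [6 5 4 5]
Step 5: flows [0->1,0->2,0->3] -> levels [3 6 5 6]
Tank 0 first reaches <=4 at step 5

Answer: 5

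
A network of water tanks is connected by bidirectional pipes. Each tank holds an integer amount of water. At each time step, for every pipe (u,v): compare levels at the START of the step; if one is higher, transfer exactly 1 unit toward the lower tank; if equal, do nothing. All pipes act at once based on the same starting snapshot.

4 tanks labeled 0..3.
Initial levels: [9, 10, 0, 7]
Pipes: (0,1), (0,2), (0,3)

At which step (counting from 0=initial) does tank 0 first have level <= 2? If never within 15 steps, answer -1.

Answer: -1

Derivation:
Step 1: flows [1->0,0->2,0->3] -> levels [8 9 1 8]
Step 2: flows [1->0,0->2,0=3] -> levels [8 8 2 8]
Step 3: flows [0=1,0->2,0=3] -> levels [7 8 3 8]
Step 4: flows [1->0,0->2,3->0] -> levels [8 7 4 7]
Step 5: flows [0->1,0->2,0->3] -> levels [5 8 5 8]
Step 6: flows [1->0,0=2,3->0] -> levels [7 7 5 7]
Step 7: flows [0=1,0->2,0=3] -> levels [6 7 6 7]
Step 8: flows [1->0,0=2,3->0] -> levels [8 6 6 6]
Step 9: flows [0->1,0->2,0->3] -> levels [5 7 7 7]
Step 10: flows [1->0,2->0,3->0] -> levels [8 6 6 6]
  -> period-2 cycle (repeats step 8); tank 0 never drops to <=2
Tank 0 never reaches <=2 within 15 steps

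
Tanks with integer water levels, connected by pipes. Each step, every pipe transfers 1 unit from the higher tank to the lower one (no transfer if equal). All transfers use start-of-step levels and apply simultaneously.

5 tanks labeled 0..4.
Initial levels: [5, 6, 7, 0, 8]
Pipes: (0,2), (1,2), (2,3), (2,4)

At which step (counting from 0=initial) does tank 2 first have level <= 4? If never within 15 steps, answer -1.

Step 1: flows [2->0,2->1,2->3,4->2] -> levels [6 7 5 1 7]
Step 2: flows [0->2,1->2,2->3,4->2] -> levels [5 6 7 2 6]
Step 3: flows [2->0,2->1,2->3,2->4] -> levels [6 7 3 3 7]
Tank 2 first reaches <=4 at step 3

Answer: 3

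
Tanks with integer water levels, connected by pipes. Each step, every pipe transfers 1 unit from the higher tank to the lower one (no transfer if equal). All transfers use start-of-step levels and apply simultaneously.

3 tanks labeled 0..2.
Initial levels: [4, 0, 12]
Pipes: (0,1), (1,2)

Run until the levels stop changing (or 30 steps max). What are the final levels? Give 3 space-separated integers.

Answer: 6 4 6

Derivation:
Step 1: flows [0->1,2->1] -> levels [3 2 11]
Step 2: flows [0->1,2->1] -> levels [2 4 10]
Step 3: flows [1->0,2->1] -> levels [3 4 9]
Step 4: flows [1->0,2->1] -> levels [4 4 8]
Step 5: flows [0=1,2->1] -> levels [4 5 7]
Step 6: flows [1->0,2->1] -> levels [5 5 6]
Step 7: flows [0=1,2->1] -> levels [5 6 5]
Step 8: flows [1->0,1->2] -> levels [6 4 6]
Step 9: flows [0->1,2->1] -> levels [5 6 5]
  -> period-2 cycle: step 9 state = step 7 state; never stabilizes
  -> state at step 30: (30-7) mod 2 = 1, same as step 8 -> [6 4 6]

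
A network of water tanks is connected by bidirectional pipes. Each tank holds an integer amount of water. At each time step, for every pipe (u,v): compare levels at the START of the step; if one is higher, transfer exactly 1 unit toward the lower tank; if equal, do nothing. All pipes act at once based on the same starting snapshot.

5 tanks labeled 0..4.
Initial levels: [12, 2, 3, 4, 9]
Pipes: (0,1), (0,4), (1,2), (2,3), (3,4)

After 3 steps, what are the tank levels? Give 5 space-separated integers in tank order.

Answer: 8 6 3 6 7

Derivation:
Step 1: flows [0->1,0->4,2->1,3->2,4->3] -> levels [10 4 3 4 9]
Step 2: flows [0->1,0->4,1->2,3->2,4->3] -> levels [8 4 5 4 9]
Step 3: flows [0->1,4->0,2->1,2->3,4->3] -> levels [8 6 3 6 7]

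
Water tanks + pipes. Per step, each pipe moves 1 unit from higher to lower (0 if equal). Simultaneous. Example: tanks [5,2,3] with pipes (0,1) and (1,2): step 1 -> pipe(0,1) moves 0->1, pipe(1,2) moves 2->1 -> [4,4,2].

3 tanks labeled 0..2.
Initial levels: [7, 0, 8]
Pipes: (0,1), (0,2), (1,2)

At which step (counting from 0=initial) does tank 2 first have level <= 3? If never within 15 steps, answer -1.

Step 1: flows [0->1,2->0,2->1] -> levels [7 2 6]
Step 2: flows [0->1,0->2,2->1] -> levels [5 4 6]
Step 3: flows [0->1,2->0,2->1] -> levels [5 6 4]
Step 4: flows [1->0,0->2,1->2] -> levels [5 4 6]
  -> period-2 cycle (repeats step 2); tank 2 never drops to <=3
Tank 2 never reaches <=3 within 15 steps

Answer: -1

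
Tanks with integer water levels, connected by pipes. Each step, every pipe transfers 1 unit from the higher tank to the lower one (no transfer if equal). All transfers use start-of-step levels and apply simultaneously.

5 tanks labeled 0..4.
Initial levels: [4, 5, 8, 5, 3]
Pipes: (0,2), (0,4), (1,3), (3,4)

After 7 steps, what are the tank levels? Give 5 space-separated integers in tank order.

Answer: 4 5 6 4 6

Derivation:
Step 1: flows [2->0,0->4,1=3,3->4] -> levels [4 5 7 4 5]
Step 2: flows [2->0,4->0,1->3,4->3] -> levels [6 4 6 6 3]
Step 3: flows [0=2,0->4,3->1,3->4] -> levels [5 5 6 4 5]
Step 4: flows [2->0,0=4,1->3,4->3] -> levels [6 4 5 6 4]
Step 5: flows [0->2,0->4,3->1,3->4] -> levels [4 5 6 4 6]
Step 6: flows [2->0,4->0,1->3,4->3] -> levels [6 4 5 6 4]
  -> period-2 cycle: step 6 state = step 4 state
  -> state at step 7: (7-4) mod 2 = 1, same as step 5 -> [4 5 6 4 6]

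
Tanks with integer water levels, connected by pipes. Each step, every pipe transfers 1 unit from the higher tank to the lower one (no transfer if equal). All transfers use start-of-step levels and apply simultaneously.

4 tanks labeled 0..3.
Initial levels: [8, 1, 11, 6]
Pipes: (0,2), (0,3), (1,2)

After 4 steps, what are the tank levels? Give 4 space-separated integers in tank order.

Step 1: flows [2->0,0->3,2->1] -> levels [8 2 9 7]
Step 2: flows [2->0,0->3,2->1] -> levels [8 3 7 8]
Step 3: flows [0->2,0=3,2->1] -> levels [7 4 7 8]
Step 4: flows [0=2,3->0,2->1] -> levels [8 5 6 7]

Answer: 8 5 6 7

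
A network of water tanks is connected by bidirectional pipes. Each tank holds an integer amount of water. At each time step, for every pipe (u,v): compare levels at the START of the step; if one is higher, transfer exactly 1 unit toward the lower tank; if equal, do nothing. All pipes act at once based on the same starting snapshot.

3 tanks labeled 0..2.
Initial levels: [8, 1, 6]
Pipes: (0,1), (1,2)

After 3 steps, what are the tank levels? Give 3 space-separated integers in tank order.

Answer: 5 5 5

Derivation:
Step 1: flows [0->1,2->1] -> levels [7 3 5]
Step 2: flows [0->1,2->1] -> levels [6 5 4]
Step 3: flows [0->1,1->2] -> levels [5 5 5]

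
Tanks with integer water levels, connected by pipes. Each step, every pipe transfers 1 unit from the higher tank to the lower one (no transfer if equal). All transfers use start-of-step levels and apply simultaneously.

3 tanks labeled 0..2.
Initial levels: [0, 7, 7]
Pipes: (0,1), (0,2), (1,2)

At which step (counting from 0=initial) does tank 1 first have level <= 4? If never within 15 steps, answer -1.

Answer: 3

Derivation:
Step 1: flows [1->0,2->0,1=2] -> levels [2 6 6]
Step 2: flows [1->0,2->0,1=2] -> levels [4 5 5]
Step 3: flows [1->0,2->0,1=2] -> levels [6 4 4]
Tank 1 first reaches <=4 at step 3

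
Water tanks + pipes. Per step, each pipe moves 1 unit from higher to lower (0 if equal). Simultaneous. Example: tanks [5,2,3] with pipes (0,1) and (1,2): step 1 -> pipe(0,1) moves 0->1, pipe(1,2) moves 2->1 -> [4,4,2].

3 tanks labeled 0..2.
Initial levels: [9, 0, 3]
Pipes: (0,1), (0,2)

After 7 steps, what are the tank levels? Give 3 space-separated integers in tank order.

Step 1: flows [0->1,0->2] -> levels [7 1 4]
Step 2: flows [0->1,0->2] -> levels [5 2 5]
Step 3: flows [0->1,0=2] -> levels [4 3 5]
Step 4: flows [0->1,2->0] -> levels [4 4 4]
Step 5: flows [0=1,0=2] -> levels [4 4 4]
  -> stable; steps 6..7 unchanged -> [4 4 4]

Answer: 4 4 4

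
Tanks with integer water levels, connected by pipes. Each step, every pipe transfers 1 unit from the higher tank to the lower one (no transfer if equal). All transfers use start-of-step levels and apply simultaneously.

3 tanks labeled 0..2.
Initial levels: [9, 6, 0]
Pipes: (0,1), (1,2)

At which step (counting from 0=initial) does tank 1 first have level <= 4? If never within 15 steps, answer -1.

Answer: -1

Derivation:
Step 1: flows [0->1,1->2] -> levels [8 6 1]
Step 2: flows [0->1,1->2] -> levels [7 6 2]
Step 3: flows [0->1,1->2] -> levels [6 6 3]
Step 4: flows [0=1,1->2] -> levels [6 5 4]
Step 5: flows [0->1,1->2] -> levels [5 5 5]
Step 6: flows [0=1,1=2] -> levels [5 5 5]
  -> stable; tank 1 stays at 5 > 4
Tank 1 never reaches <=4 within 15 steps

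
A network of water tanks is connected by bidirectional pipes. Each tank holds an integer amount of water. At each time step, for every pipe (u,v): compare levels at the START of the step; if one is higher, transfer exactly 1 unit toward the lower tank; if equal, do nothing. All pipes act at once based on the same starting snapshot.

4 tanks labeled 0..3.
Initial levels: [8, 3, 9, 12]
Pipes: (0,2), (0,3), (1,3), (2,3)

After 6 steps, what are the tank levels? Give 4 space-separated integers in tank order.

Answer: 7 8 9 8

Derivation:
Step 1: flows [2->0,3->0,3->1,3->2] -> levels [10 4 9 9]
Step 2: flows [0->2,0->3,3->1,2=3] -> levels [8 5 10 9]
Step 3: flows [2->0,3->0,3->1,2->3] -> levels [10 6 8 8]
Step 4: flows [0->2,0->3,3->1,2=3] -> levels [8 7 9 8]
Step 5: flows [2->0,0=3,3->1,2->3] -> levels [9 8 7 8]
Step 6: flows [0->2,0->3,1=3,3->2] -> levels [7 8 9 8]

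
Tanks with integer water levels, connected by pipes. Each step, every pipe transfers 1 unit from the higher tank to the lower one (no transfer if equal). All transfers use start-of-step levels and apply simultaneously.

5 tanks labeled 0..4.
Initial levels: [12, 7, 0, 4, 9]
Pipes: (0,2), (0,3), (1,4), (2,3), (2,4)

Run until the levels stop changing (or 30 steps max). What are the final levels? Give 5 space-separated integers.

Step 1: flows [0->2,0->3,4->1,3->2,4->2] -> levels [10 8 3 4 7]
Step 2: flows [0->2,0->3,1->4,3->2,4->2] -> levels [8 7 6 4 7]
Step 3: flows [0->2,0->3,1=4,2->3,4->2] -> levels [6 7 7 6 6]
Step 4: flows [2->0,0=3,1->4,2->3,2->4] -> levels [7 6 4 7 8]
Step 5: flows [0->2,0=3,4->1,3->2,4->2] -> levels [6 7 7 6 6]
  -> period-2 cycle: step 5 state = step 3 state; never stabilizes
  -> state at step 30: (30-3) mod 2 = 1, same as step 4 -> [7 6 4 7 8]

Answer: 7 6 4 7 8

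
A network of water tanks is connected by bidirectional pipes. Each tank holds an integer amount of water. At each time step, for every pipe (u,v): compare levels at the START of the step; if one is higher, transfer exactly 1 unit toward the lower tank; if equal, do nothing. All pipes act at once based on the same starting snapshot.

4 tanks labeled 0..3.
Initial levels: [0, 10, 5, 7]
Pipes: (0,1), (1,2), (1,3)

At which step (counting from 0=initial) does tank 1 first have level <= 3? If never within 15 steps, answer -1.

Step 1: flows [1->0,1->2,1->3] -> levels [1 7 6 8]
Step 2: flows [1->0,1->2,3->1] -> levels [2 6 7 7]
Step 3: flows [1->0,2->1,3->1] -> levels [3 7 6 6]
Step 4: flows [1->0,1->2,1->3] -> levels [4 4 7 7]
Step 5: flows [0=1,2->1,3->1] -> levels [4 6 6 6]
Step 6: flows [1->0,1=2,1=3] -> levels [5 5 6 6]
Step 7: flows [0=1,2->1,3->1] -> levels [5 7 5 5]
Step 8: flows [1->0,1->2,1->3] -> levels [6 4 6 6]
Step 9: flows [0->1,2->1,3->1] -> levels [5 7 5 5]
  -> period-2 cycle (repeats step 7); tank 1 never drops to <=3
Tank 1 never reaches <=3 within 15 steps

Answer: -1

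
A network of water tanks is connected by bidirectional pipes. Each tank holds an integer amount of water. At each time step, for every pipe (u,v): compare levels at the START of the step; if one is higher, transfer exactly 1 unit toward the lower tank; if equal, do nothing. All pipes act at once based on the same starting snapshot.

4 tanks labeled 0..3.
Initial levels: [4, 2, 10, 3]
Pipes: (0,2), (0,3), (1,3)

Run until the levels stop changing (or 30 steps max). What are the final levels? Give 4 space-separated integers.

Answer: 4 4 6 5

Derivation:
Step 1: flows [2->0,0->3,3->1] -> levels [4 3 9 3]
Step 2: flows [2->0,0->3,1=3] -> levels [4 3 8 4]
Step 3: flows [2->0,0=3,3->1] -> levels [5 4 7 3]
Step 4: flows [2->0,0->3,1->3] -> levels [5 3 6 5]
Step 5: flows [2->0,0=3,3->1] -> levels [6 4 5 4]
Step 6: flows [0->2,0->3,1=3] -> levels [4 4 6 5]
Step 7: flows [2->0,3->0,3->1] -> levels [6 5 5 3]
Step 8: flows [0->2,0->3,1->3] -> levels [4 4 6 5]
  -> period-2 cycle: step 8 state = step 6 state; never stabilizes
  -> state at step 30: (30-6) mod 2 = 0, same as step 6 -> [4 4 6 5]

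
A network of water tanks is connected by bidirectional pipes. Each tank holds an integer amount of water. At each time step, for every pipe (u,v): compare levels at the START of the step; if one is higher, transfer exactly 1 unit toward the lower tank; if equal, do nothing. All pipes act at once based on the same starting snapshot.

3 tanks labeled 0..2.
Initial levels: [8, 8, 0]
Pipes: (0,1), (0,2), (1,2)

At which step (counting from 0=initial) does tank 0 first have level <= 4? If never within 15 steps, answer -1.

Answer: -1

Derivation:
Step 1: flows [0=1,0->2,1->2] -> levels [7 7 2]
Step 2: flows [0=1,0->2,1->2] -> levels [6 6 4]
Step 3: flows [0=1,0->2,1->2] -> levels [5 5 6]
Step 4: flows [0=1,2->0,2->1] -> levels [6 6 4]
  -> period-2 cycle (repeats step 2); tank 0 never drops to <=4
Tank 0 never reaches <=4 within 15 steps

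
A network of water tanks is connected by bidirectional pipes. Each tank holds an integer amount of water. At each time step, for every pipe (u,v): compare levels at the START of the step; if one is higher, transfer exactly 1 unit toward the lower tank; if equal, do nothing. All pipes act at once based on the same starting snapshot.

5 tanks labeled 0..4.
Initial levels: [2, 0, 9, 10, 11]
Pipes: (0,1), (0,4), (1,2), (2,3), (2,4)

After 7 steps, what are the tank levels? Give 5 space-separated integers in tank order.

Step 1: flows [0->1,4->0,2->1,3->2,4->2] -> levels [2 2 10 9 9]
Step 2: flows [0=1,4->0,2->1,2->3,2->4] -> levels [3 3 7 10 9]
Step 3: flows [0=1,4->0,2->1,3->2,4->2] -> levels [4 4 8 9 7]
Step 4: flows [0=1,4->0,2->1,3->2,2->4] -> levels [5 5 7 8 7]
Step 5: flows [0=1,4->0,2->1,3->2,2=4] -> levels [6 6 7 7 6]
Step 6: flows [0=1,0=4,2->1,2=3,2->4] -> levels [6 7 5 7 7]
Step 7: flows [1->0,4->0,1->2,3->2,4->2] -> levels [8 5 8 6 5]

Answer: 8 5 8 6 5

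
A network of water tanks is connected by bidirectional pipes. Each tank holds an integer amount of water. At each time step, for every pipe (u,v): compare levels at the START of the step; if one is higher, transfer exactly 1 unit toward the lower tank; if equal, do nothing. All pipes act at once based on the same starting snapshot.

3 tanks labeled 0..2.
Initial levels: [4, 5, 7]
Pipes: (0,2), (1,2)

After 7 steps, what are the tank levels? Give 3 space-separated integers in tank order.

Step 1: flows [2->0,2->1] -> levels [5 6 5]
Step 2: flows [0=2,1->2] -> levels [5 5 6]
Step 3: flows [2->0,2->1] -> levels [6 6 4]
Step 4: flows [0->2,1->2] -> levels [5 5 6]
  -> period-2 cycle: step 4 state = step 2 state
  -> state at step 7: (7-2) mod 2 = 1, same as step 3 -> [6 6 4]

Answer: 6 6 4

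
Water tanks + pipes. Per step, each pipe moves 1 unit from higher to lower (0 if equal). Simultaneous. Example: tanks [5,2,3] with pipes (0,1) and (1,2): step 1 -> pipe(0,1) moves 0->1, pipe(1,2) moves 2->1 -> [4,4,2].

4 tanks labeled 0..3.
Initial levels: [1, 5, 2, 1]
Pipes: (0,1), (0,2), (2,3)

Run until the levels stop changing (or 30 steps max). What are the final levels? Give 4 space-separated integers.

Step 1: flows [1->0,2->0,2->3] -> levels [3 4 0 2]
Step 2: flows [1->0,0->2,3->2] -> levels [3 3 2 1]
Step 3: flows [0=1,0->2,2->3] -> levels [2 3 2 2]
Step 4: flows [1->0,0=2,2=3] -> levels [3 2 2 2]
Step 5: flows [0->1,0->2,2=3] -> levels [1 3 3 2]
Step 6: flows [1->0,2->0,2->3] -> levels [3 2 1 3]
Step 7: flows [0->1,0->2,3->2] -> levels [1 3 3 2]
  -> period-2 cycle: step 7 state = step 5 state; never stabilizes
  -> state at step 30: (30-5) mod 2 = 1, same as step 6 -> [3 2 1 3]

Answer: 3 2 1 3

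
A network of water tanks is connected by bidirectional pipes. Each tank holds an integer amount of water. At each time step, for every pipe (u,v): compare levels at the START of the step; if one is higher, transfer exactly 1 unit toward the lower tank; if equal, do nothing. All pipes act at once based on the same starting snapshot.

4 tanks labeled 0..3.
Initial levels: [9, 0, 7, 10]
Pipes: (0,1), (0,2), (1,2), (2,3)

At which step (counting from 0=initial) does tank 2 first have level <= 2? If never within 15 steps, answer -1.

Answer: -1

Derivation:
Step 1: flows [0->1,0->2,2->1,3->2] -> levels [7 2 8 9]
Step 2: flows [0->1,2->0,2->1,3->2] -> levels [7 4 7 8]
Step 3: flows [0->1,0=2,2->1,3->2] -> levels [6 6 7 7]
Step 4: flows [0=1,2->0,2->1,2=3] -> levels [7 7 5 7]
Step 5: flows [0=1,0->2,1->2,3->2] -> levels [6 6 8 6]
Step 6: flows [0=1,2->0,2->1,2->3] -> levels [7 7 5 7]
  -> period-2 cycle (repeats step 4); tank 2 never drops to <=2
Tank 2 never reaches <=2 within 15 steps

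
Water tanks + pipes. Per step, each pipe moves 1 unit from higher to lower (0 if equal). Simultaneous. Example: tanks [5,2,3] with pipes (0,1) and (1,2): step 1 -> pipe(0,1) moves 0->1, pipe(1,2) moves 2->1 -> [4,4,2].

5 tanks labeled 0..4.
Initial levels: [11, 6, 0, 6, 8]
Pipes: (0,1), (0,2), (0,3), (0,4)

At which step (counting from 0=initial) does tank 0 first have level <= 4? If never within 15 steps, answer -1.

Step 1: flows [0->1,0->2,0->3,0->4] -> levels [7 7 1 7 9]
Step 2: flows [0=1,0->2,0=3,4->0] -> levels [7 7 2 7 8]
Step 3: flows [0=1,0->2,0=3,4->0] -> levels [7 7 3 7 7]
Step 4: flows [0=1,0->2,0=3,0=4] -> levels [6 7 4 7 7]
Step 5: flows [1->0,0->2,3->0,4->0] -> levels [8 6 5 6 6]
Step 6: flows [0->1,0->2,0->3,0->4] -> levels [4 7 6 7 7]
Tank 0 first reaches <=4 at step 6

Answer: 6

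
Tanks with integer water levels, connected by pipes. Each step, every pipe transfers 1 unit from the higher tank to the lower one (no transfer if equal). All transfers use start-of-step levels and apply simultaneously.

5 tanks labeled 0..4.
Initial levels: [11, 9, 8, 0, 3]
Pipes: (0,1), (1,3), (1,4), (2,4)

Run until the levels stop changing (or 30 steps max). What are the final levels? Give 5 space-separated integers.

Step 1: flows [0->1,1->3,1->4,2->4] -> levels [10 8 7 1 5]
Step 2: flows [0->1,1->3,1->4,2->4] -> levels [9 7 6 2 7]
Step 3: flows [0->1,1->3,1=4,4->2] -> levels [8 7 7 3 6]
Step 4: flows [0->1,1->3,1->4,2->4] -> levels [7 6 6 4 8]
Step 5: flows [0->1,1->3,4->1,4->2] -> levels [6 7 7 5 6]
Step 6: flows [1->0,1->3,1->4,2->4] -> levels [7 4 6 6 8]
Step 7: flows [0->1,3->1,4->1,4->2] -> levels [6 7 7 5 6]
  -> period-2 cycle: step 7 state = step 5 state; never stabilizes
  -> state at step 30: (30-5) mod 2 = 1, same as step 6 -> [7 4 6 6 8]

Answer: 7 4 6 6 8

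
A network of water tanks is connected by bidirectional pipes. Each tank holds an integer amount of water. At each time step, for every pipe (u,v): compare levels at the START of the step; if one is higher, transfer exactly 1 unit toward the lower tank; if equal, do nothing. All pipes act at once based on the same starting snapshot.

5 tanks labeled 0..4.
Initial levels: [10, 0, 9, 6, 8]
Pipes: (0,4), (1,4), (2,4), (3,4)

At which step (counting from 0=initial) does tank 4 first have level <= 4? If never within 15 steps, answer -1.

Step 1: flows [0->4,4->1,2->4,4->3] -> levels [9 1 8 7 8]
Step 2: flows [0->4,4->1,2=4,4->3] -> levels [8 2 8 8 7]
Step 3: flows [0->4,4->1,2->4,3->4] -> levels [7 3 7 7 9]
Step 4: flows [4->0,4->1,4->2,4->3] -> levels [8 4 8 8 5]
Step 5: flows [0->4,4->1,2->4,3->4] -> levels [7 5 7 7 7]
Step 6: flows [0=4,4->1,2=4,3=4] -> levels [7 6 7 7 6]
Step 7: flows [0->4,1=4,2->4,3->4] -> levels [6 6 6 6 9]
Step 8: flows [4->0,4->1,4->2,4->3] -> levels [7 7 7 7 5]
Step 9: flows [0->4,1->4,2->4,3->4] -> levels [6 6 6 6 9]
  -> period-2 cycle (repeats step 7); tank 4 never drops to <=4
Tank 4 never reaches <=4 within 15 steps

Answer: -1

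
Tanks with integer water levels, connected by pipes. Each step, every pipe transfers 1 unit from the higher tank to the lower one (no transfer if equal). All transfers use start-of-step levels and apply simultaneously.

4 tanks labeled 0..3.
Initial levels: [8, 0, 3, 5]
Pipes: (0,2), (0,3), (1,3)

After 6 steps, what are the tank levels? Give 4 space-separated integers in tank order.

Step 1: flows [0->2,0->3,3->1] -> levels [6 1 4 5]
Step 2: flows [0->2,0->3,3->1] -> levels [4 2 5 5]
Step 3: flows [2->0,3->0,3->1] -> levels [6 3 4 3]
Step 4: flows [0->2,0->3,1=3] -> levels [4 3 5 4]
Step 5: flows [2->0,0=3,3->1] -> levels [5 4 4 3]
Step 6: flows [0->2,0->3,1->3] -> levels [3 3 5 5]

Answer: 3 3 5 5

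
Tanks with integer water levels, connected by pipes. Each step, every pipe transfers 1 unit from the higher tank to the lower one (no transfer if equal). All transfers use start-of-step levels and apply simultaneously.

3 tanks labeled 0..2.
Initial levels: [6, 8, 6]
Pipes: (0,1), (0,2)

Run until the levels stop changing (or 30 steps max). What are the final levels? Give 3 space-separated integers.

Answer: 6 7 7

Derivation:
Step 1: flows [1->0,0=2] -> levels [7 7 6]
Step 2: flows [0=1,0->2] -> levels [6 7 7]
Step 3: flows [1->0,2->0] -> levels [8 6 6]
Step 4: flows [0->1,0->2] -> levels [6 7 7]
  -> period-2 cycle: step 4 state = step 2 state; never stabilizes
  -> state at step 30: (30-2) mod 2 = 0, same as step 2 -> [6 7 7]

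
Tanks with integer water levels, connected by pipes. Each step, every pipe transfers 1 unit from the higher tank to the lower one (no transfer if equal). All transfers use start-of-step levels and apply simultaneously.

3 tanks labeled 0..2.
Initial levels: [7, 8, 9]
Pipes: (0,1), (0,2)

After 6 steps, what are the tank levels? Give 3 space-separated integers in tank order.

Answer: 7 8 9

Derivation:
Step 1: flows [1->0,2->0] -> levels [9 7 8]
Step 2: flows [0->1,0->2] -> levels [7 8 9]
  -> period-2 cycle: step 2 state = step 0 state
  -> state at step 6: (6-0) mod 2 = 0, same as step 0 -> [7 8 9]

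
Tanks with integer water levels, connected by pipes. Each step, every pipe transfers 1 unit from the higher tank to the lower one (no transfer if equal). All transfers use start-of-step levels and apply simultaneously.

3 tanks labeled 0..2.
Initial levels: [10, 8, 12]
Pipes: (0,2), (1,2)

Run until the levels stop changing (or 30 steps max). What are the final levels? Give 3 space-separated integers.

Answer: 10 10 10

Derivation:
Step 1: flows [2->0,2->1] -> levels [11 9 10]
Step 2: flows [0->2,2->1] -> levels [10 10 10]
Step 3: flows [0=2,1=2] -> levels [10 10 10]
  -> stable (no change)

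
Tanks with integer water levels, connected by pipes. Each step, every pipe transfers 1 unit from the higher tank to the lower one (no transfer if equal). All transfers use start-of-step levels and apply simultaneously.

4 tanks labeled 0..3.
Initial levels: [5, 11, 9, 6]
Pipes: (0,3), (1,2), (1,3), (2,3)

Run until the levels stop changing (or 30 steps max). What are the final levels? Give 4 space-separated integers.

Step 1: flows [3->0,1->2,1->3,2->3] -> levels [6 9 9 7]
Step 2: flows [3->0,1=2,1->3,2->3] -> levels [7 8 8 8]
Step 3: flows [3->0,1=2,1=3,2=3] -> levels [8 8 8 7]
Step 4: flows [0->3,1=2,1->3,2->3] -> levels [7 7 7 10]
Step 5: flows [3->0,1=2,3->1,3->2] -> levels [8 8 8 7]
  -> period-2 cycle: step 5 state = step 3 state; never stabilizes
  -> state at step 30: (30-3) mod 2 = 1, same as step 4 -> [7 7 7 10]

Answer: 7 7 7 10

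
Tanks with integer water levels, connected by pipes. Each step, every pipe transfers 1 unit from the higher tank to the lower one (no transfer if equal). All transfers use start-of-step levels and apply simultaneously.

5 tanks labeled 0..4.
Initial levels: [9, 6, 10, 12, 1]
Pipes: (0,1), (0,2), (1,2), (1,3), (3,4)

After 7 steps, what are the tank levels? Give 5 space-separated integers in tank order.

Answer: 9 6 9 8 6

Derivation:
Step 1: flows [0->1,2->0,2->1,3->1,3->4] -> levels [9 9 8 10 2]
Step 2: flows [0=1,0->2,1->2,3->1,3->4] -> levels [8 9 10 8 3]
Step 3: flows [1->0,2->0,2->1,1->3,3->4] -> levels [10 8 8 8 4]
Step 4: flows [0->1,0->2,1=2,1=3,3->4] -> levels [8 9 9 7 5]
Step 5: flows [1->0,2->0,1=2,1->3,3->4] -> levels [10 7 8 7 6]
Step 6: flows [0->1,0->2,2->1,1=3,3->4] -> levels [8 9 8 6 7]
Step 7: flows [1->0,0=2,1->2,1->3,4->3] -> levels [9 6 9 8 6]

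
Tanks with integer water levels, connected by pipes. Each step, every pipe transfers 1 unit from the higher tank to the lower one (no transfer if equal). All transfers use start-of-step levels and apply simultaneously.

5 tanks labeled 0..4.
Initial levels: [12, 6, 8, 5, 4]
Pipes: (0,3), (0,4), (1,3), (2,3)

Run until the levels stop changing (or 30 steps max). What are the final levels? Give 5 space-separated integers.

Step 1: flows [0->3,0->4,1->3,2->3] -> levels [10 5 7 8 5]
Step 2: flows [0->3,0->4,3->1,3->2] -> levels [8 6 8 7 6]
Step 3: flows [0->3,0->4,3->1,2->3] -> levels [6 7 7 8 7]
Step 4: flows [3->0,4->0,3->1,3->2] -> levels [8 8 8 5 6]
Step 5: flows [0->3,0->4,1->3,2->3] -> levels [6 7 7 8 7]
  -> period-2 cycle: step 5 state = step 3 state; never stabilizes
  -> state at step 30: (30-3) mod 2 = 1, same as step 4 -> [8 8 8 5 6]

Answer: 8 8 8 5 6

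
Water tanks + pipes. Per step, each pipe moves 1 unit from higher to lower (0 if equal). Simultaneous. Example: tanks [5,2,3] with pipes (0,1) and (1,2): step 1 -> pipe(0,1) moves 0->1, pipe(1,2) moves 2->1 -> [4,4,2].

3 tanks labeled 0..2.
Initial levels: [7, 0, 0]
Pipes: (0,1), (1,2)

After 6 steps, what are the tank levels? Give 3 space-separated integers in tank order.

Answer: 3 1 3

Derivation:
Step 1: flows [0->1,1=2] -> levels [6 1 0]
Step 2: flows [0->1,1->2] -> levels [5 1 1]
Step 3: flows [0->1,1=2] -> levels [4 2 1]
Step 4: flows [0->1,1->2] -> levels [3 2 2]
Step 5: flows [0->1,1=2] -> levels [2 3 2]
Step 6: flows [1->0,1->2] -> levels [3 1 3]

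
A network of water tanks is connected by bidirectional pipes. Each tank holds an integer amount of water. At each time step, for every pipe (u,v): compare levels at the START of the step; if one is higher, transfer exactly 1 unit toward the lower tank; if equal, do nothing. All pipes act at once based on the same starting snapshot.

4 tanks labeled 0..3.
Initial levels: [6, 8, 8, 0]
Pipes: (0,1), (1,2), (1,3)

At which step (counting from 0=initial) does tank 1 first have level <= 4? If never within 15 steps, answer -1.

Answer: 7

Derivation:
Step 1: flows [1->0,1=2,1->3] -> levels [7 6 8 1]
Step 2: flows [0->1,2->1,1->3] -> levels [6 7 7 2]
Step 3: flows [1->0,1=2,1->3] -> levels [7 5 7 3]
Step 4: flows [0->1,2->1,1->3] -> levels [6 6 6 4]
Step 5: flows [0=1,1=2,1->3] -> levels [6 5 6 5]
Step 6: flows [0->1,2->1,1=3] -> levels [5 7 5 5]
Step 7: flows [1->0,1->2,1->3] -> levels [6 4 6 6]
Tank 1 first reaches <=4 at step 7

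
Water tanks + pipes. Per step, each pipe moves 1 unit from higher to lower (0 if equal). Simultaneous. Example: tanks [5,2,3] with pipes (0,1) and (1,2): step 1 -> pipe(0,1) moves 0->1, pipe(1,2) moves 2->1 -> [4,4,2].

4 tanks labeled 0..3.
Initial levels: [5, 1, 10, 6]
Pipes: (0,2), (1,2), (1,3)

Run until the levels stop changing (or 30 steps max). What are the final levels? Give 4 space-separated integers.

Step 1: flows [2->0,2->1,3->1] -> levels [6 3 8 5]
Step 2: flows [2->0,2->1,3->1] -> levels [7 5 6 4]
Step 3: flows [0->2,2->1,1->3] -> levels [6 5 6 5]
Step 4: flows [0=2,2->1,1=3] -> levels [6 6 5 5]
Step 5: flows [0->2,1->2,1->3] -> levels [5 4 7 6]
Step 6: flows [2->0,2->1,3->1] -> levels [6 6 5 5]
  -> period-2 cycle: step 6 state = step 4 state; never stabilizes
  -> state at step 30: (30-4) mod 2 = 0, same as step 4 -> [6 6 5 5]

Answer: 6 6 5 5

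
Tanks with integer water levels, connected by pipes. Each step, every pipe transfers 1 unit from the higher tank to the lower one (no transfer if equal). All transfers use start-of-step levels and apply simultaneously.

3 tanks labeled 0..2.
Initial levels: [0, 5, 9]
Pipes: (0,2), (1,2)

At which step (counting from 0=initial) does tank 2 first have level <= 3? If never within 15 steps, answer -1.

Answer: -1

Derivation:
Step 1: flows [2->0,2->1] -> levels [1 6 7]
Step 2: flows [2->0,2->1] -> levels [2 7 5]
Step 3: flows [2->0,1->2] -> levels [3 6 5]
Step 4: flows [2->0,1->2] -> levels [4 5 5]
Step 5: flows [2->0,1=2] -> levels [5 5 4]
Step 6: flows [0->2,1->2] -> levels [4 4 6]
Step 7: flows [2->0,2->1] -> levels [5 5 4]
  -> period-2 cycle (repeats step 5); tank 2 never drops to <=3
Tank 2 never reaches <=3 within 15 steps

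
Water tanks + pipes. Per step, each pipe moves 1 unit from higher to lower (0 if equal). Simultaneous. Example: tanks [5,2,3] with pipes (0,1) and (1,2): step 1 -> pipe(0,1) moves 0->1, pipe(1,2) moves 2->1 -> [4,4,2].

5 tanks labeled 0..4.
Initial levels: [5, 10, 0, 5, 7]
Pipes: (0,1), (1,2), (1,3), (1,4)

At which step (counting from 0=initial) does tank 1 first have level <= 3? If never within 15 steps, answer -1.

Answer: 6

Derivation:
Step 1: flows [1->0,1->2,1->3,1->4] -> levels [6 6 1 6 8]
Step 2: flows [0=1,1->2,1=3,4->1] -> levels [6 6 2 6 7]
Step 3: flows [0=1,1->2,1=3,4->1] -> levels [6 6 3 6 6]
Step 4: flows [0=1,1->2,1=3,1=4] -> levels [6 5 4 6 6]
Step 5: flows [0->1,1->2,3->1,4->1] -> levels [5 7 5 5 5]
Step 6: flows [1->0,1->2,1->3,1->4] -> levels [6 3 6 6 6]
Tank 1 first reaches <=3 at step 6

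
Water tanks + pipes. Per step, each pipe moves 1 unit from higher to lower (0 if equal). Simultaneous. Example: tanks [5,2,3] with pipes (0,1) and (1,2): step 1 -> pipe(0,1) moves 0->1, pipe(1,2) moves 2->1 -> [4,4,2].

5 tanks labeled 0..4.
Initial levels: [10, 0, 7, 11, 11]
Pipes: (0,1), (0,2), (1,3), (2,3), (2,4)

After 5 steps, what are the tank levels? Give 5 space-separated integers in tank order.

Step 1: flows [0->1,0->2,3->1,3->2,4->2] -> levels [8 2 10 9 10]
Step 2: flows [0->1,2->0,3->1,2->3,2=4] -> levels [8 4 8 9 10]
Step 3: flows [0->1,0=2,3->1,3->2,4->2] -> levels [7 6 10 7 9]
Step 4: flows [0->1,2->0,3->1,2->3,2->4] -> levels [7 8 7 7 10]
Step 5: flows [1->0,0=2,1->3,2=3,4->2] -> levels [8 6 8 8 9]

Answer: 8 6 8 8 9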